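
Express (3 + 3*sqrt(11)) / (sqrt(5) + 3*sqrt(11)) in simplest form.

(-3*sqrt(55) - 3*sqrt(5) + 9*sqrt(11) + 99)/94

Multiply numerator and denominator by -sqrt(5) + 3*sqrt(11).
Denominator becomes 94; numerator becomes -3*sqrt(55) - 3*sqrt(5) + 9*sqrt(11) + 99.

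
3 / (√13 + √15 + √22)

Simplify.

Group as (√13 + √22) + √15; multiply by (√13 + √22) - √15, then rationalise the remaining surd.

(-√4290 + 3*√22 + 10*√15 + 12*√13)/124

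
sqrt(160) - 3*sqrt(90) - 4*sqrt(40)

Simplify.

-13*sqrt(10)

sqrt(160) = 4*sqrt(10); 3*sqrt(90) = 9*sqrt(10); 4*sqrt(40) = 8*sqrt(10)
Combine: (4 - 9 - 8)·sqrt(10) = -13*sqrt(10)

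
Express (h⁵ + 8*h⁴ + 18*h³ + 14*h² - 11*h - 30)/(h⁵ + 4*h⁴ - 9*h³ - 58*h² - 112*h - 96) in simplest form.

(h² + 4*h - 5)/(h² - 16)

Factor: h⁵ + 8*h⁴ + 18*h³ + 14*h² - 11*h - 30 = (h² + 2*h + 3)·(h + 2)·(h + 5)·(h - 1);  h⁵ + 4*h⁴ - 9*h³ - 58*h² - 112*h - 96 = (h + 2)·(h - 4)·(h + 4)·(h² + 2*h + 3)
Cancel the common factors (h² + 2*h + 3), (h + 2).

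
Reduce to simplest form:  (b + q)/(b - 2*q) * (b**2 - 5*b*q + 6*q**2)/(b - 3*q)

Factor: b**2 - 5*b*q + 6*q**2 = (b - 3*q)*(b - 2*q)
Cancel the common factors (b - 2*q), (b - 3*q).

b + q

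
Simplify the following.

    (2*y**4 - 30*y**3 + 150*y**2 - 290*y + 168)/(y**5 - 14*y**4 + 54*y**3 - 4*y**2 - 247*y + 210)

(2*y - 8)/(y**2 - 3*y - 10)

Factor: 2*y**4 - 30*y**3 + 150*y**2 - 290*y + 168 = 2*(y - 3)*(y - 7)*(y - 4)*(y - 1);  y**5 - 14*y**4 + 54*y**3 - 4*y**2 - 247*y + 210 = (y + 2)*(y - 5)*(y - 1)*(y - 7)*(y - 3)
Cancel the common factors (y - 3), (y - 7), (y - 1).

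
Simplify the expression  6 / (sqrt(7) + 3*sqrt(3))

Multiply numerator and denominator by -3*sqrt(3) + sqrt(7).
Denominator becomes -20; numerator becomes -18*sqrt(3) + 6*sqrt(7).

(-3*sqrt(7) + 9*sqrt(3))/10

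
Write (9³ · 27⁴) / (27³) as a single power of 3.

9³ = 3^6; 27⁴ = 3^12; 27³ = 3^9
Combine exponents: 3^9

3^9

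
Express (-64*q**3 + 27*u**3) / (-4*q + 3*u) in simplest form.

Factor as (a-b)(a**2+ab+b**2) with a=(3*u), b=(4*q).

16*q**2 + 12*q*u + 9*u**2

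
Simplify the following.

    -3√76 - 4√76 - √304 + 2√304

-10*√19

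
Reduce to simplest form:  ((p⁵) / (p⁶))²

Inside the bracket: (p^-1)
Raise to the power 2: (p^-2)

p^(-2)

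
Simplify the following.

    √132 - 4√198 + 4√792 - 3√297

-7*√33 + 12*√22

√132 = 2*√33; 4√198 = 12*√22; 4√792 = 24*√22; 3√297 = 9*√33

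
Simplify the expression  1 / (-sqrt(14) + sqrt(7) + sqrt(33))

(-13*sqrt(14) - 6*sqrt(33) + 20*sqrt(7) + 7*sqrt(66))/124

Group as (sqrt(7) + sqrt(33)) - sqrt(14); multiply by (sqrt(7) + sqrt(33)) + sqrt(14), then rationalise the remaining surd.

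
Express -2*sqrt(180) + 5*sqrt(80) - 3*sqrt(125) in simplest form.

-7*sqrt(5)

2*sqrt(180) = 12*sqrt(5); 5*sqrt(80) = 20*sqrt(5); 3*sqrt(125) = 15*sqrt(5)
Combine: (-12 + 20 - 15)·sqrt(5) = -7*sqrt(5)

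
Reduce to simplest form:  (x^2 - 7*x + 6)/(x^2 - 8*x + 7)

Factor: x^2 - 7*x + 6 = (x - 1)*(x - 6);  x^2 - 8*x + 7 = (x - 7)*(x - 1)
Cancel the common factor (x - 1).

(x - 6)/(x - 7)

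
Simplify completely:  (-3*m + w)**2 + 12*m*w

Expanding gives 9*m**2 + 6*m*w + w**2, a perfect square.

(3*m + w)**2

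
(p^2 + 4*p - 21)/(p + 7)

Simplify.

p - 3

Factor: p^2 + 4*p - 21 = (p - 3)*(p + 7)
Cancel the common factor (p + 7).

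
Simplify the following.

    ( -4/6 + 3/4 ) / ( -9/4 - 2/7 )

Numerator: -4/6 + 3/4 = 1/12
Denominator: -9/4 - 2/7 = -71/28
Divide: (1/12) · (-28/71) = -7/213

-7/213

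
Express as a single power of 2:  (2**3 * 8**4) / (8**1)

2**12

2**3 = 2**3; 8**4 = 2**12; 8**1 = 2**3
Combine exponents: 2**12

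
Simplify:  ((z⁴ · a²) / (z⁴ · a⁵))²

Inside the bracket: (a^-3)
Raise to the power 2: (a^-6)

a^(-6)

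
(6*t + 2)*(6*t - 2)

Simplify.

36*t^2 - 4

Product of conjugates: (P+Q)(P-Q) = P^2 - Q^2.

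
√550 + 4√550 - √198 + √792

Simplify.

28*√22

√550 = 5*√22; 4√550 = 20*√22; √198 = 3*√22; √792 = 6*√22
Combine: (5 + 20 - 3 + 6)·√22 = 28*√22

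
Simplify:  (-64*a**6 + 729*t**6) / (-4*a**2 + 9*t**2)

Difference of sixth powers: factor out (-4*a**2 + 9*t**2).

16*a**4 + 36*a**2*t**2 + 81*t**4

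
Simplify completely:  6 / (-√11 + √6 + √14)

(-18*√11 + 6*√14 + 38*√6 + 8*√231)/85

Group as (√6 + √14) - √11; multiply by (√6 + √14) + √11, then rationalise the remaining surd.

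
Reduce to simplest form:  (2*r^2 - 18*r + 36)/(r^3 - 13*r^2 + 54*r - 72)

2/(r - 4)

Factor: 2*r^2 - 18*r + 36 = 2*(r - 3)*(r - 6);  r^3 - 13*r^2 + 54*r - 72 = (r - 6)*(r - 4)*(r - 3)
Cancel the common factors (r - 6), (r - 3).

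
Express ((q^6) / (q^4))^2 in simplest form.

Inside the bracket: q^2
Raise to the power 2: q^4

q^4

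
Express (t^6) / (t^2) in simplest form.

t^4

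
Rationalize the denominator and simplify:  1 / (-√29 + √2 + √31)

Group as (√2 + √31) - √29; multiply by (√2 + √31) + √29, then rationalise the remaining surd.

(-2*√29 + 29*√2 + √1798)/116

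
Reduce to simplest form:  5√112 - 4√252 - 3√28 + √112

-6*√7

5√112 = 20*√7; 4√252 = 24*√7; 3√28 = 6*√7; √112 = 4*√7
Combine: (20 - 24 - 6 + 4)·√7 = -6*√7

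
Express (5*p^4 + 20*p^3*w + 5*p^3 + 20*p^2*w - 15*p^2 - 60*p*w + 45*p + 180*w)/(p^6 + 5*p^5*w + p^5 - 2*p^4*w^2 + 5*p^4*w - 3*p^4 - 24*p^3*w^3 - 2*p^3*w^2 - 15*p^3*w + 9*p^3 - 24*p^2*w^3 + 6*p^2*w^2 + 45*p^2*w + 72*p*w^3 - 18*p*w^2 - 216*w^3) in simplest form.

5/(p^2 + p*w - 6*w^2)

Factor: 5*p^4 + 20*p^3*w + 5*p^3 + 20*p^2*w - 15*p^2 - 60*p*w + 45*p + 180*w = 5*(p + 4*w)*(p + 3)*(p^2 - 2*p + 3);  p^6 + 5*p^5*w + p^5 - 2*p^4*w^2 + 5*p^4*w - 3*p^4 - 24*p^3*w^3 - 2*p^3*w^2 - 15*p^3*w + 9*p^3 - 24*p^2*w^3 + 6*p^2*w^2 + 45*p^2*w + 72*p*w^3 - 18*p*w^2 - 216*w^3 = (p + 4*w)*(p^2 - 2*p + 3)*(p + 3)*(p + 3*w)*(p - 2*w)
Cancel the common factors (p^2 - 2*p + 3), (p + 4*w), (p + 3).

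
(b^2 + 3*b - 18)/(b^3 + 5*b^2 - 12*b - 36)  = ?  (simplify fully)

Factor: b^2 + 3*b - 18 = (b + 6)*(b - 3);  b^3 + 5*b^2 - 12*b - 36 = (b + 2)*(b + 6)*(b - 3)
Cancel the common factors (b - 3), (b + 6).

1/(b + 2)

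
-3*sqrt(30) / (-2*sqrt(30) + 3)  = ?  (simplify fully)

Multiply numerator and denominator by 3 + 2*sqrt(30).
Denominator becomes -111; numerator becomes -180 - 9*sqrt(30).

(3*sqrt(30) + 60)/37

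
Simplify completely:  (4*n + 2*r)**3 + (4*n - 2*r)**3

Write as f((4*n),(2*r)) + f((4*n),-(2*r)) and expand.

128*n**3 + 96*n*r**2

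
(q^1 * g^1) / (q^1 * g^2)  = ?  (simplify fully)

1/g

Quotient: (g^-1)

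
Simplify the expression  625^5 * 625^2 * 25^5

5^38

625^5 = 5^20; 625^2 = 5^8; 25^5 = 5^10
Combine exponents: 5^38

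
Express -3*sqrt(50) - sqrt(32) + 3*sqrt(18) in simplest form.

3*sqrt(50) = 15*sqrt(2); sqrt(32) = 4*sqrt(2); 3*sqrt(18) = 9*sqrt(2)
Combine: (-15 - 4 + 9)·sqrt(2) = -10*sqrt(2)

-10*sqrt(2)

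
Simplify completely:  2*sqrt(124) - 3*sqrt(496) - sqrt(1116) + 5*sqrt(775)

2*sqrt(124) = 4*sqrt(31); 3*sqrt(496) = 12*sqrt(31); sqrt(1116) = 6*sqrt(31); 5*sqrt(775) = 25*sqrt(31)
Combine: (4 - 12 - 6 + 25)·sqrt(31) = 11*sqrt(31)

11*sqrt(31)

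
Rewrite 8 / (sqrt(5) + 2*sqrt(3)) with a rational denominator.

Multiply numerator and denominator by -2*sqrt(3) + sqrt(5).
Denominator becomes -7; numerator becomes -16*sqrt(3) + 8*sqrt(5).

(-8*sqrt(5) + 16*sqrt(3))/7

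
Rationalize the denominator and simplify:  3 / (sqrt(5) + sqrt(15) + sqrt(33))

Group as (sqrt(15) + sqrt(33)) + sqrt(5); multiply by (sqrt(15) + sqrt(33)) - sqrt(5), then rationalise the remaining surd.

(-90*sqrt(11) - 39*sqrt(33) + 69*sqrt(15) + 129*sqrt(5))/131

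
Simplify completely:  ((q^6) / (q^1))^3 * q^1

q^16

Inside the bracket: q^5
Raise to the power 3: q^15
Multiply by q^1: add exponents.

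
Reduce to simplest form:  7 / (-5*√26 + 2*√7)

Multiply numerator and denominator by 2*√7 + 5*√26.
Denominator becomes -622; numerator becomes 14*√7 + 35*√26.

(-35*√26 - 14*√7)/622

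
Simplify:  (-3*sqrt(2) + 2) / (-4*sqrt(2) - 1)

(-11*sqrt(2) + 26)/31

Multiply numerator and denominator by -1 + 4*sqrt(2).
Denominator becomes -31; numerator becomes -26 + 11*sqrt(2).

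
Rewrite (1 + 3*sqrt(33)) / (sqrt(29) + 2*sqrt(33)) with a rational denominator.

Multiply numerator and denominator by -sqrt(29) + 2*sqrt(33).
Denominator becomes 103; numerator becomes -3*sqrt(957) - sqrt(29) + 2*sqrt(33) + 198.

(-3*sqrt(957) - sqrt(29) + 2*sqrt(33) + 198)/103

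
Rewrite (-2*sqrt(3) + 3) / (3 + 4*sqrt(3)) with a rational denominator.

Multiply numerator and denominator by -4*sqrt(3) + 3.
Denominator becomes -39; numerator becomes -18*sqrt(3) + 33.

(-11 + 6*sqrt(3))/13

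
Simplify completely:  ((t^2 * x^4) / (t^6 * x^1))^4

Inside the bracket: (t^-4) * x^3
Raise to the power 4: (t^-16) * x^12

x^12/t^16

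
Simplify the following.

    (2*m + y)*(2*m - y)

Product of conjugates: (P+Q)(P-Q) = P^2 - Q^2.

4*m^2 - y^2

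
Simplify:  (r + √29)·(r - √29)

r² - 29

(r)^2 - (√29)^2 = r² - 29.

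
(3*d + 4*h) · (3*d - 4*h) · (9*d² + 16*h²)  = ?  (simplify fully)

((3*d)+(4*h))((3*d)-(4*h)) = 9*d² - 16*h²; continue pairing.

81*d⁴ - 256*h⁴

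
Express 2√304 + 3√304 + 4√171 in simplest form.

32*√19

2√304 = 8*√19; 3√304 = 12*√19; 4√171 = 12*√19
Combine: (8 + 12 + 12)·√19 = 32*√19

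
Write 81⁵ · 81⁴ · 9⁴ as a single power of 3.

81⁵ = 3^20; 81⁴ = 3^16; 9⁴ = 3^8
Combine exponents: 3^44

3^44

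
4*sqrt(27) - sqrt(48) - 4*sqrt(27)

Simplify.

-4*sqrt(3)

4*sqrt(27) = 12*sqrt(3); sqrt(48) = 4*sqrt(3); 4*sqrt(27) = 12*sqrt(3)
Combine: (12 - 4 - 12)·sqrt(3) = -4*sqrt(3)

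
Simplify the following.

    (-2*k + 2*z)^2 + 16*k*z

4*(k + z)^2

Expanding gives 4*k^2 + 8*k*z + 4*z^2, a perfect square.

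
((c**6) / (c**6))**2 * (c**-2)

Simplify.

Inside the bracket: 1
Raise to the power 2: 1
Multiply by (c**-2): add exponents.

c**(-2)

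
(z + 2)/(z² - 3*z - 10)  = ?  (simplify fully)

Factor: z² - 3*z - 10 = (z - 5)·(z + 2)
Cancel the common factor (z + 2).

1/(z - 5)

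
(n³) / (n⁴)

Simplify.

1/n

Quotient: (n^-1)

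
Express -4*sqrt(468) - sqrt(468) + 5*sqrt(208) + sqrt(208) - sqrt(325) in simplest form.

4*sqrt(468) = 24*sqrt(13); sqrt(468) = 6*sqrt(13); 5*sqrt(208) = 20*sqrt(13); sqrt(208) = 4*sqrt(13); sqrt(325) = 5*sqrt(13)
Combine: (-24 - 6 + 20 + 4 - 5)·sqrt(13) = -11*sqrt(13)

-11*sqrt(13)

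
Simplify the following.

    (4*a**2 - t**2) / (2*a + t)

Difference of squares: factor out (2*a + t).

2*a - t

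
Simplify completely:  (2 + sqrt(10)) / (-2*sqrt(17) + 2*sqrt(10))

(-sqrt(170) - 10 - 2*sqrt(17) - 2*sqrt(10))/14

Multiply numerator and denominator by 2*sqrt(10) + 2*sqrt(17).
Denominator becomes -28; numerator becomes 4*sqrt(10) + 4*sqrt(17) + 20 + 2*sqrt(170).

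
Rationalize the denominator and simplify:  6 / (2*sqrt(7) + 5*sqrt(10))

(-2*sqrt(7) + 5*sqrt(10))/37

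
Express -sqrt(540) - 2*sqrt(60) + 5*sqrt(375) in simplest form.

sqrt(540) = 6*sqrt(15); 2*sqrt(60) = 4*sqrt(15); 5*sqrt(375) = 25*sqrt(15)
Combine: (-6 - 4 + 25)·sqrt(15) = 15*sqrt(15)

15*sqrt(15)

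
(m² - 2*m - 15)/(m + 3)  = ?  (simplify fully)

Factor: m² - 2*m - 15 = (m + 3)·(m - 5)
Cancel the common factor (m + 3).

m - 5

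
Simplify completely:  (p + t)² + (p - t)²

Binomially expand both and collect terms in p, t.

2*p² + 2*t²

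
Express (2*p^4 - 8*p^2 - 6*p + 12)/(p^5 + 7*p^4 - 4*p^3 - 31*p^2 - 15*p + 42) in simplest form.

2/(p + 7)

Factor: 2*p^4 - 8*p^2 - 6*p + 12 = 2*(p - 2)*(p^2 + 3*p + 3)*(p - 1);  p^5 + 7*p^4 - 4*p^3 - 31*p^2 - 15*p + 42 = (p - 1)*(p - 2)*(p^2 + 3*p + 3)*(p + 7)
Cancel the common factors (p^2 + 3*p + 3), (p - 1), (p - 2).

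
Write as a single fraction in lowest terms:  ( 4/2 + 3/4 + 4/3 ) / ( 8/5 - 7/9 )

Numerator: 4/2 + 3/4 + 4/3 = 49/12
Denominator: 8/5 - 7/9 = 37/45
Divide: (49/12) · (45/37) = 735/148

735/148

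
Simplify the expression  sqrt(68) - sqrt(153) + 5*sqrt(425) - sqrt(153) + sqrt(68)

23*sqrt(17)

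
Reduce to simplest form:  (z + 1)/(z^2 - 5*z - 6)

Factor: z^2 - 5*z - 6 = (z - 6)*(z + 1)
Cancel the common factor (z + 1).

1/(z - 6)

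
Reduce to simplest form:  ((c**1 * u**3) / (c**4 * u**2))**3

Inside the bracket: (c**-3) * u**1
Raise to the power 3: (c**-9) * u**3

u**3/c**9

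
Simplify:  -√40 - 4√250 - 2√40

√40 = 2*√10; 4√250 = 20*√10; 2√40 = 4*√10
Combine: (-2 - 20 - 4)·√10 = -26*√10

-26*√10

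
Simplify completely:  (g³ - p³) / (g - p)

g² + g*p + p²

g^3 - p^3 = (g - p)(g² + g*p + p²).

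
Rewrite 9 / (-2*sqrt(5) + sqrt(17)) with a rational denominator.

Multiply numerator and denominator by sqrt(17) + 2*sqrt(5).
Denominator becomes -3; numerator becomes 9*sqrt(17) + 18*sqrt(5).

-6*sqrt(5) - 3*sqrt(17)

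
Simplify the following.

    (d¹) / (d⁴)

Quotient: (d^-3)

d^(-3)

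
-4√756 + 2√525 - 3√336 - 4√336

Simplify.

-42*√21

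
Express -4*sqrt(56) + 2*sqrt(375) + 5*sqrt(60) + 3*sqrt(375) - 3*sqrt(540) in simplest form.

-8*sqrt(14) + 17*sqrt(15)

4*sqrt(56) = 8*sqrt(14); 2*sqrt(375) = 10*sqrt(15); 5*sqrt(60) = 10*sqrt(15); 3*sqrt(375) = 15*sqrt(15); 3*sqrt(540) = 18*sqrt(15)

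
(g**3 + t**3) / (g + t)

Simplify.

Factor as (a+b)(a**2-ab+b**2) with a=g, b=t.

g**2 - g*t + t**2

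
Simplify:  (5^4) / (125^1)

5^1

5^4 = 5^4; 125^1 = 5^3
Combine exponents: 5^1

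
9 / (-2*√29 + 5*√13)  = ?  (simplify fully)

Multiply numerator and denominator by 2*√29 + 5*√13.
Denominator becomes 209; numerator becomes 18*√29 + 45*√13.

(18*√29 + 45*√13)/209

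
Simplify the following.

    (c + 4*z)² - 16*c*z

(c - 4*z)²

Expanding gives c² - 8*c*z + 16*z², a perfect square.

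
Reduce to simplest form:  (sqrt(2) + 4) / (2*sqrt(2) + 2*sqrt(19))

Multiply numerator and denominator by -2*sqrt(19) + 2*sqrt(2).
Denominator becomes -68; numerator becomes -8*sqrt(19) - 2*sqrt(38) + 4 + 8*sqrt(2).

(-4*sqrt(2) - 2 + sqrt(38) + 4*sqrt(19))/34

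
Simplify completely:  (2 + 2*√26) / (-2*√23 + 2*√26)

(√23 + √26 + √598 + 26)/3

Multiply numerator and denominator by 2*√23 + 2*√26.
Denominator becomes 12; numerator becomes 4*√23 + 4*√26 + 4*√598 + 104.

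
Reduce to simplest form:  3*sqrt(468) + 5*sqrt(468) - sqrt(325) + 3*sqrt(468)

61*sqrt(13)

3*sqrt(468) = 18*sqrt(13); 5*sqrt(468) = 30*sqrt(13); sqrt(325) = 5*sqrt(13); 3*sqrt(468) = 18*sqrt(13)
Combine: (18 + 30 - 5 + 18)·sqrt(13) = 61*sqrt(13)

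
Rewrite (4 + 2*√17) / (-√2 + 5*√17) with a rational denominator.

Multiply numerator and denominator by √2 + 5*√17.
Denominator becomes 423; numerator becomes 4*√2 + 2*√34 + 20*√17 + 170.

(4*√2 + 2*√34 + 20*√17 + 170)/423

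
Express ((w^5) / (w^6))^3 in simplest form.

w^(-3)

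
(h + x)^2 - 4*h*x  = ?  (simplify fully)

Expanding gives h^2 - 2*h*x + x^2, a perfect square.

(h - x)^2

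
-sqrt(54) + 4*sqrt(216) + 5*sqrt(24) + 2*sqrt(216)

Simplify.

sqrt(54) = 3*sqrt(6); 4*sqrt(216) = 24*sqrt(6); 5*sqrt(24) = 10*sqrt(6); 2*sqrt(216) = 12*sqrt(6)
Combine: (-3 + 24 + 10 + 12)·sqrt(6) = 43*sqrt(6)

43*sqrt(6)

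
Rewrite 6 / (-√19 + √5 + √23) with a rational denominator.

Group as (√5 + √23) - √19; multiply by (√5 + √23) + √19, then rationalise the remaining surd.

(-54*√19 + 6*√23 + 222*√5 + 12*√2185)/379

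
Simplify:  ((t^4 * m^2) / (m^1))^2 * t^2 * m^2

Inside the bracket: t^4 * m^1
Raise to the power 2: t^8 * m^2
Multiply by t^2 * m^2: add exponents.

m^4*t^10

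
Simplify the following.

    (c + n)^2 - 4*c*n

After expansion: c^2 - 2*c*n + n^2 — a perfect-square trinomial.

(c - n)^2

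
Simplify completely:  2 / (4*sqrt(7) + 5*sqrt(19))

Multiply numerator and denominator by -5*sqrt(19) + 4*sqrt(7).
Denominator becomes -363; numerator becomes -10*sqrt(19) + 8*sqrt(7).

(-8*sqrt(7) + 10*sqrt(19))/363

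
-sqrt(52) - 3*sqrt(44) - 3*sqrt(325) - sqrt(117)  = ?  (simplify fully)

sqrt(52) = 2*sqrt(13); 3*sqrt(44) = 6*sqrt(11); 3*sqrt(325) = 15*sqrt(13); sqrt(117) = 3*sqrt(13)

-20*sqrt(13) - 6*sqrt(11)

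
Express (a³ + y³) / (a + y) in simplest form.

a² - a*y + y²

Factor as (a+b)(a^2-ab+b^2) with a=a, b=y.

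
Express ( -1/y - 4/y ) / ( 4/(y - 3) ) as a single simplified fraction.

Numerator: -1/y - 4/y = -5/y
Denominator: 4/(y - 3) = 4/(y - 3)
Divide: (-5/y) · (y/4 - 3/4) = (-5*y + 15)/(4*y)

(-5*y + 15)/(4*y)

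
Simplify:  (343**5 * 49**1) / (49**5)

7**7

343**5 = 7**15; 49**1 = 7**2; 49**5 = 7**10
Combine exponents: 7**7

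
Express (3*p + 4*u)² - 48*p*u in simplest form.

(3*p - 4*u)²

Expand the square and combine the 48*p*u term.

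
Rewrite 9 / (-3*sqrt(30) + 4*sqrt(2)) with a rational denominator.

Multiply numerator and denominator by 4*sqrt(2) + 3*sqrt(30).
Denominator becomes -238; numerator becomes 36*sqrt(2) + 27*sqrt(30).

(-27*sqrt(30) - 36*sqrt(2))/238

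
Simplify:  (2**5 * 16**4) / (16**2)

2**13

2**5 = 2**5; 16**4 = 2**16; 16**2 = 2**8
Combine exponents: 2**13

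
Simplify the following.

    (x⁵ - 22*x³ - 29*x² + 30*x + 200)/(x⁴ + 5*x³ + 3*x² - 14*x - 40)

x - 5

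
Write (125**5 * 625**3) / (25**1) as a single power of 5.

125**5 = 5**15; 625**3 = 5**12; 25**1 = 5**2
Combine exponents: 5**25

5**25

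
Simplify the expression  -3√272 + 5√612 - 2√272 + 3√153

19*√17

3√272 = 12*√17; 5√612 = 30*√17; 2√272 = 8*√17; 3√153 = 9*√17
Combine: (-12 + 30 - 8 + 9)·√17 = 19*√17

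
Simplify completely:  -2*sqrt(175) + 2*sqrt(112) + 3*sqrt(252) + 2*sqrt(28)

20*sqrt(7)

2*sqrt(175) = 10*sqrt(7); 2*sqrt(112) = 8*sqrt(7); 3*sqrt(252) = 18*sqrt(7); 2*sqrt(28) = 4*sqrt(7)
Combine: (-10 + 8 + 18 + 4)·sqrt(7) = 20*sqrt(7)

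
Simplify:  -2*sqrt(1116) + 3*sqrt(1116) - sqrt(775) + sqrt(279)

4*sqrt(31)

2*sqrt(1116) = 12*sqrt(31); 3*sqrt(1116) = 18*sqrt(31); sqrt(775) = 5*sqrt(31); sqrt(279) = 3*sqrt(31)
Combine: (-12 + 18 - 5 + 3)·sqrt(31) = 4*sqrt(31)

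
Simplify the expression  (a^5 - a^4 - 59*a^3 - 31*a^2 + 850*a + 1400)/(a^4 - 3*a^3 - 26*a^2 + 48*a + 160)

(a^2 - 2*a - 35)/(a - 4)

Factor: a^5 - a^4 - 59*a^3 - 31*a^2 + 850*a + 1400 = (a + 5)*(a - 5)*(a + 4)*(a + 2)*(a - 7);  a^4 - 3*a^3 - 26*a^2 + 48*a + 160 = (a - 4)*(a + 2)*(a - 5)*(a + 4)
Cancel the common factors (a + 2), (a - 5), (a + 4).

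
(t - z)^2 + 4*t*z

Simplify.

Expanding gives t^2 + 2*t*z + z^2, a perfect square.

(t + z)^2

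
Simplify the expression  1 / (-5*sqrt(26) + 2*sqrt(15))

(-5*sqrt(26) - 2*sqrt(15))/590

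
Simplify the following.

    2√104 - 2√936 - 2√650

-18*√26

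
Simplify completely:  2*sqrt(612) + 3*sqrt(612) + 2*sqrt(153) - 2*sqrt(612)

24*sqrt(17)

2*sqrt(612) = 12*sqrt(17); 3*sqrt(612) = 18*sqrt(17); 2*sqrt(153) = 6*sqrt(17); 2*sqrt(612) = 12*sqrt(17)
Combine: (12 + 18 + 6 - 12)·sqrt(17) = 24*sqrt(17)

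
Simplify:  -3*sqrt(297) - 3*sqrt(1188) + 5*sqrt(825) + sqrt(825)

3*sqrt(33)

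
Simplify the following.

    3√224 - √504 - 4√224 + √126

3√224 = 12*√14; √504 = 6*√14; 4√224 = 16*√14; √126 = 3*√14
Combine: (12 - 6 - 16 + 3)·√14 = -7*√14

-7*√14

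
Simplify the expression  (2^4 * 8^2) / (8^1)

2^7

2^4 = 2^4; 8^2 = 2^6; 8^1 = 2^3
Combine exponents: 2^7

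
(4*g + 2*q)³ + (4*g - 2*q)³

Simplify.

128*g³ + 96*g*q²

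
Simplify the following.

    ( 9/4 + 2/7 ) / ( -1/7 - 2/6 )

Numerator: 9/4 + 2/7 = 71/28
Denominator: -1/7 - 2/6 = -10/21
Divide: (71/28) · (-21/10) = -213/40

-213/40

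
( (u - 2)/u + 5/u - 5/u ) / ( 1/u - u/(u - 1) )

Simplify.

(-u^2 + 3*u - 2)/(u^2 - u + 1)

Numerator: (u - 2)/u + 5/u - 5/u = (u - 2)/u
Denominator: 1/u - u/(u - 1) = (-u^2 + u - 1)/(u^2 - u)
Divide: ((u - 2)/u) · ((u^2 - u)/(-u^2 + u - 1)) = (-u^2 + 3*u - 2)/(u^2 - u + 1)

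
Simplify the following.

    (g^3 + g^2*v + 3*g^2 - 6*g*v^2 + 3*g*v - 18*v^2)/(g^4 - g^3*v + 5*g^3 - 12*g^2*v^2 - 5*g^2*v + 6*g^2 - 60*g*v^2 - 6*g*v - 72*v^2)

(-g + 2*v)/(-g^2 + 4*g*v - 2*g + 8*v)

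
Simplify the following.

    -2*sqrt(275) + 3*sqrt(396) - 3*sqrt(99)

-sqrt(11)

2*sqrt(275) = 10*sqrt(11); 3*sqrt(396) = 18*sqrt(11); 3*sqrt(99) = 9*sqrt(11)
Combine: (-10 + 18 - 9)·sqrt(11) = -sqrt(11)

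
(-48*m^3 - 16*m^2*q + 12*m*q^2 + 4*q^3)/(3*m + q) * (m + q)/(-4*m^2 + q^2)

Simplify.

Factor: -48*m^3 - 16*m^2*q + 12*m*q^2 + 4*q^3 = 4*(2*m + q)*(-2*m + q)*(3*m + q);  -4*m^2 + q^2 = (2*m + q)*(-2*m + q)
Cancel the common factors (2*m + q), (3*m + q), (-2*m + q).

4*m + 4*q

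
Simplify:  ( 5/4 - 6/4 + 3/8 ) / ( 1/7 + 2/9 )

Numerator: 5/4 - 6/4 + 3/8 = 1/8
Denominator: 1/7 + 2/9 = 23/63
Divide: (1/8) · (63/23) = 63/184

63/184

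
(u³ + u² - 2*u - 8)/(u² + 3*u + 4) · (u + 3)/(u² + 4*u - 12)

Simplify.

Factor: u³ + u² - 2*u - 8 = (u² + 3*u + 4)·(u - 2);  u² + 4*u - 12 = (u - 2)·(u + 6)
Cancel the common factors (u² + 3*u + 4), (u - 2).

(u + 3)/(u + 6)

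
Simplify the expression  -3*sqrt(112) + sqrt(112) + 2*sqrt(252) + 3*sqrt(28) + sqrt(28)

3*sqrt(112) = 12*sqrt(7); sqrt(112) = 4*sqrt(7); 2*sqrt(252) = 12*sqrt(7); 3*sqrt(28) = 6*sqrt(7); sqrt(28) = 2*sqrt(7)
Combine: (-12 + 4 + 12 + 6 + 2)·sqrt(7) = 12*sqrt(7)

12*sqrt(7)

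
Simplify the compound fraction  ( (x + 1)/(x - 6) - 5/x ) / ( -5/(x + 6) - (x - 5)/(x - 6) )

(-x³ - 2*x² - 6*x - 180)/(x³ + 6*x² - 60*x)

Numerator: (x + 1)/(x - 6) - 5/x = (x² - 4*x + 30)/(x² - 6*x)
Denominator: -5/(x + 6) - (x - 5)/(x - 6) = (-x² - 6*x + 60)/(x² - 36)
Divide: ((x² - 4*x + 30)/(x² - 6*x)) · ((x² - 36)/(-x² - 6*x + 60)) = (-x³ - 2*x² - 6*x - 180)/(x³ + 6*x² - 60*x)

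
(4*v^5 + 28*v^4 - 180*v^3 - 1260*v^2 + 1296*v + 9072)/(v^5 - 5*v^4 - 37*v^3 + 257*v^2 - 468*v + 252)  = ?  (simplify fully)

Factor: 4*v^5 + 28*v^4 - 180*v^3 - 1260*v^2 + 1296*v + 9072 = 4*(v + 6)*(v + 7)*(v - 6)*(v + 3)*(v - 3);  v^5 - 5*v^4 - 37*v^3 + 257*v^2 - 468*v + 252 = (v + 7)*(v - 2)*(v - 6)*(v - 3)*(v - 1)
Cancel the common factors (v - 3), (v - 6), (v + 7).

(4*v^2 + 36*v + 72)/(v^2 - 3*v + 2)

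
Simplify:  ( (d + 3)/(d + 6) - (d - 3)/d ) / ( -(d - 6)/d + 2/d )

Numerator: (d + 3)/(d + 6) - (d - 3)/d = 18/(d**2 + 6*d)
Denominator: -(d - 6)/d + 2/d = (-d + 8)/d
Divide: (18/(d**2 + 6*d)) · (d/(-d + 8)) = -18/(d**2 - 2*d - 48)

-18/(d**2 - 2*d - 48)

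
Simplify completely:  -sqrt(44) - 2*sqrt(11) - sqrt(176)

-8*sqrt(11)

sqrt(44) = 2*sqrt(11); 2*sqrt(11) = 2*sqrt(11); sqrt(176) = 4*sqrt(11)
Combine: (-2 - 2 - 4)·sqrt(11) = -8*sqrt(11)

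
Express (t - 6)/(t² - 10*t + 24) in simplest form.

1/(t - 4)

Factor: t² - 10*t + 24 = (t - 4)·(t - 6)
Cancel the common factor (t - 6).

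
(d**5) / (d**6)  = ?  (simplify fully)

1/d

Quotient: (d**-1)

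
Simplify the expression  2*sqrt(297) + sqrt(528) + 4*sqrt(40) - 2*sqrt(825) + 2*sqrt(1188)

2*sqrt(297) = 6*sqrt(33); sqrt(528) = 4*sqrt(33); 4*sqrt(40) = 8*sqrt(10); 2*sqrt(825) = 10*sqrt(33); 2*sqrt(1188) = 12*sqrt(33)

8*sqrt(10) + 12*sqrt(33)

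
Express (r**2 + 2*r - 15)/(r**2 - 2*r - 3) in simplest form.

Factor: r**2 + 2*r - 15 = (r + 5)*(r - 3);  r**2 - 2*r - 3 = (r - 3)*(r + 1)
Cancel the common factor (r - 3).

(r + 5)/(r + 1)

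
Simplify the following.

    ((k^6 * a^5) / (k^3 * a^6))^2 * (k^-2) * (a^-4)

k^4/a^6

Inside the bracket: k^3 * (a^-1)
Raise to the power 2: k^6 * (a^-2)
Multiply by (k^-2) * (a^-4): add exponents.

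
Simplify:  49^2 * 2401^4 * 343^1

49^2 = 7^4; 2401^4 = 7^16; 343^1 = 7^3
Combine exponents: 7^23

7^23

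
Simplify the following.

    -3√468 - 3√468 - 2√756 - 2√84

-36*√13 - 16*√21

3√468 = 18*√13; 3√468 = 18*√13; 2√756 = 12*√21; 2√84 = 4*√21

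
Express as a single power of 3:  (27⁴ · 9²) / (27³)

3^7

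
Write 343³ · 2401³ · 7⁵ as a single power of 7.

7^26

343³ = 7^9; 2401³ = 7^12; 7⁵ = 7^5
Combine exponents: 7^26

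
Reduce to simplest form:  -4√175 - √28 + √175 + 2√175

4√175 = 20*√7; √28 = 2*√7; √175 = 5*√7; 2√175 = 10*√7
Combine: (-20 - 2 + 5 + 10)·√7 = -7*√7

-7*√7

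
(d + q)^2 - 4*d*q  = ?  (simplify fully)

(d - q)^2

After expansion: d^2 - 2*d*q + q^2 — a perfect-square trinomial.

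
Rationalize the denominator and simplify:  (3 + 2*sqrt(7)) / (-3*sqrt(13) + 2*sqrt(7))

(-6*sqrt(91) - 9*sqrt(13) - 28 - 6*sqrt(7))/89

Multiply numerator and denominator by 2*sqrt(7) + 3*sqrt(13).
Denominator becomes -89; numerator becomes 6*sqrt(7) + 28 + 9*sqrt(13) + 6*sqrt(91).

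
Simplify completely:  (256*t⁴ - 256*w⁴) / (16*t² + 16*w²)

16*t² - 16*w²

Difference of fourth powers: factor out (16*t² + 16*w²).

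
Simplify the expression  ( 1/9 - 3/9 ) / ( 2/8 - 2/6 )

8/3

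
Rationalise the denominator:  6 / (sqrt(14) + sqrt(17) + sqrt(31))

Group as (sqrt(14) + sqrt(17)) + sqrt(31); multiply by (sqrt(14) + sqrt(17)) - sqrt(31), then rationalise the remaining surd.

(-3*sqrt(7378) + 42*sqrt(17) + 51*sqrt(14))/238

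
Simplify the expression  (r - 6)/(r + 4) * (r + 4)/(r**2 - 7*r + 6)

1/(r - 1)

Factor: r**2 - 7*r + 6 = (r - 6)*(r - 1)
Cancel the common factors (r - 6), (r + 4).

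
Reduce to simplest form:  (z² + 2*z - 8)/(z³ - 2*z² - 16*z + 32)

1/(z - 4)

Factor: z² + 2*z - 8 = (z + 4)·(z - 2);  z³ - 2*z² - 16*z + 32 = (z + 4)·(z - 4)·(z - 2)
Cancel the common factors (z + 4), (z - 2).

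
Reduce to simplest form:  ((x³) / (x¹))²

x⁴

Inside the bracket: x²
Raise to the power 2: x⁴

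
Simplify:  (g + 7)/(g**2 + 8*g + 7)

1/(g + 1)

Factor: g**2 + 8*g + 7 = (g + 7)*(g + 1)
Cancel the common factor (g + 7).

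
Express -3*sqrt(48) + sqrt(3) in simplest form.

3*sqrt(48) = 12*sqrt(3); sqrt(3) = sqrt(3)
Combine: (-12 + 1)·sqrt(3) = -11*sqrt(3)

-11*sqrt(3)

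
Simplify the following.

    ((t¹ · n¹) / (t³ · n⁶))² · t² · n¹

Inside the bracket: (t^-2) · (n^-5)
Raise to the power 2: (t^-4) · (n^-10)
Multiply by t² · n¹: add exponents.

1/(n⁹*t²)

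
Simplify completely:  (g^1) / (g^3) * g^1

Quotient: (g^-2)
Multiply by g^1: add exponents.

1/g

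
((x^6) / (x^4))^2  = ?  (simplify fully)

x^4

Inside the bracket: x^2
Raise to the power 2: x^4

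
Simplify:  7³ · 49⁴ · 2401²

7³ = 7^3; 49⁴ = 7^8; 2401² = 7^8
Combine exponents: 7^19

7^19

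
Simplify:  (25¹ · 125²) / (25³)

5^2

25¹ = 5^2; 125² = 5^6; 25³ = 5^6
Combine exponents: 5^2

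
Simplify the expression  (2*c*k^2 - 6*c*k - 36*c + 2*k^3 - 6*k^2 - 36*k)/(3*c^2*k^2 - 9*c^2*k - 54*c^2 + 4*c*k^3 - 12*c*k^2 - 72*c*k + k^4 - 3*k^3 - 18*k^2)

Factor: 2*c*k^2 - 6*c*k - 36*c + 2*k^3 - 6*k^2 - 36*k = 2*(k + 3)*(c + k)*(k - 6);  3*c^2*k^2 - 9*c^2*k - 54*c^2 + 4*c*k^3 - 12*c*k^2 - 72*c*k + k^4 - 3*k^3 - 18*k^2 = (k + 3)*(c + k)*(k - 6)*(3*c + k)
Cancel the common factors (k + 3), (c + k), (k - 6).

2/(3*c + k)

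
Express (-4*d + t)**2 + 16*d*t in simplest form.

(4*d + t)**2

After expansion: 16*d**2 + 8*d*t + t**2 — a perfect-square trinomial.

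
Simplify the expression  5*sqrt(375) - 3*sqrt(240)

5*sqrt(375) = 25*sqrt(15); 3*sqrt(240) = 12*sqrt(15)
Combine: (25 - 12)·sqrt(15) = 13*sqrt(15)

13*sqrt(15)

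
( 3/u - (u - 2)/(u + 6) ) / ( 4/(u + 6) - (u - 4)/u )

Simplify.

(u^2 - 5*u - 18)/(u^2 - 2*u - 24)

Numerator: 3/u - (u - 2)/(u + 6) = (-u^2 + 5*u + 18)/(u^2 + 6*u)
Denominator: 4/(u + 6) - (u - 4)/u = (-u^2 + 2*u + 24)/(u^2 + 6*u)
Divide: ((-u^2 + 5*u + 18)/(u^2 + 6*u)) · ((u^2 + 6*u)/(-u^2 + 2*u + 24)) = (u^2 - 5*u - 18)/(u^2 - 2*u - 24)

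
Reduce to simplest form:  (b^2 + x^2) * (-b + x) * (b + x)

-b^4 + x^4

Pair the conjugate factors: (x+b)(x-b) = -b^2 + x^2, then repeat with the next factor.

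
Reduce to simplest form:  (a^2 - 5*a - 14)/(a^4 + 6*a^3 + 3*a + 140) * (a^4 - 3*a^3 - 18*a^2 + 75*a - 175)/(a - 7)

(a^2 - 3*a - 10)/(a + 4)

Factor: a^2 - 5*a - 14 = (a + 2)*(a - 7);  a^4 + 6*a^3 + 3*a + 140 = (a + 4)*(a + 5)*(a^2 - 3*a + 7);  a^4 - 3*a^3 - 18*a^2 + 75*a - 175 = (a - 5)*(a + 5)*(a^2 - 3*a + 7)
Cancel the common factors (a^2 - 3*a + 7), (a - 7), (a + 5).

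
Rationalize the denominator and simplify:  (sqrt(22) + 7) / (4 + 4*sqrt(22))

Multiply numerator and denominator by -4*sqrt(22) + 4.
Denominator becomes -336; numerator becomes -24*sqrt(22) - 60.

(5 + 2*sqrt(22))/28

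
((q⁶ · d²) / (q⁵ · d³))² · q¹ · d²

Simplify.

q³

Inside the bracket: q¹ · (d^-1)
Raise to the power 2: q² · (d^-2)
Multiply by q¹ · d²: add exponents.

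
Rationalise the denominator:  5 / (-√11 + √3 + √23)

Group as (√3 + √23) - √11; multiply by (√3 + √23) + √11, then rationalise the remaining surd.

(-75*√11 - 45*√23 + 155*√3 + 10*√759)/51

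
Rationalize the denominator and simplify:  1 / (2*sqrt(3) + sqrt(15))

(-2*sqrt(3) + sqrt(15))/3

Multiply numerator and denominator by -2*sqrt(3) + sqrt(15).
Denominator becomes 3; numerator becomes -2*sqrt(3) + sqrt(15).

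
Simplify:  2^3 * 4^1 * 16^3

2^17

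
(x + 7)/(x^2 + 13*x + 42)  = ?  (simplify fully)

Factor: x^2 + 13*x + 42 = (x + 7)*(x + 6)
Cancel the common factor (x + 7).

1/(x + 6)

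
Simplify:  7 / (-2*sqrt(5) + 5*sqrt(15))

(14*sqrt(5) + 35*sqrt(15))/355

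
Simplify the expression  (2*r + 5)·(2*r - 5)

(2*r)^2 - (5)^2 = 4*r² - 25.

4*r² - 25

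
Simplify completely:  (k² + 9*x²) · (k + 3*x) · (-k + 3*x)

-k⁴ + 81*x⁴

Telescope via difference of squares: ((3*x)+k)((3*x)-k) = -k² + 9*x², then repeat with the next factor.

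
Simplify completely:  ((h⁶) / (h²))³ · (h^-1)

Inside the bracket: h⁴
Raise to the power 3: h^12
Multiply by (h^-1): add exponents.

h^11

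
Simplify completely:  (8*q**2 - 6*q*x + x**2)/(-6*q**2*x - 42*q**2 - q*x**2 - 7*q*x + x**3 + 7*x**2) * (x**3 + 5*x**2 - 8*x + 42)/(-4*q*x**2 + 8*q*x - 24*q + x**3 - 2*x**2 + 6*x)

(-2*q + x)/(-6*q**2 - q*x + x**2)

Factor: 8*q**2 - 6*q*x + x**2 = (-2*q + x)*(-4*q + x);  -6*q**2*x - 42*q**2 - q*x**2 - 7*q*x + x**3 + 7*x**2 = (-3*q + x)*(2*q + x)*(x + 7);  x**3 + 5*x**2 - 8*x + 42 = (x**2 - 2*x + 6)*(x + 7);  -4*q*x**2 + 8*q*x - 24*q + x**3 - 2*x**2 + 6*x = (x**2 - 2*x + 6)*(-4*q + x)
Cancel the common factors (x**2 - 2*x + 6), (-4*q + x), (x + 7).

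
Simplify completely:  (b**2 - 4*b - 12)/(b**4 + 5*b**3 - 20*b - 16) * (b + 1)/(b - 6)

1/(b**2 + 2*b - 8)

Factor: b**2 - 4*b - 12 = (b + 2)*(b - 6);  b**4 + 5*b**3 - 20*b - 16 = (b - 2)*(b + 4)*(b + 1)*(b + 2)
Cancel the common factors (b - 6), (b + 2), (b + 1).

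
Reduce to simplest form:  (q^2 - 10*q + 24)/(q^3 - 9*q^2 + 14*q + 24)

Factor: q^2 - 10*q + 24 = (q - 6)*(q - 4);  q^3 - 9*q^2 + 14*q + 24 = (q - 6)*(q - 4)*(q + 1)
Cancel the common factors (q - 6), (q - 4).

1/(q + 1)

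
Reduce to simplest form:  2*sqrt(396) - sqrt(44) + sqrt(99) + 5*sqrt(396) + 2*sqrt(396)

55*sqrt(11)

2*sqrt(396) = 12*sqrt(11); sqrt(44) = 2*sqrt(11); sqrt(99) = 3*sqrt(11); 5*sqrt(396) = 30*sqrt(11); 2*sqrt(396) = 12*sqrt(11)
Combine: (12 - 2 + 3 + 30 + 12)·sqrt(11) = 55*sqrt(11)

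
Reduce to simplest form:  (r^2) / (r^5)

Quotient: (r^-3)

r^(-3)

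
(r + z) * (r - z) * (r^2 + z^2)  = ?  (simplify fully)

(r+z)(r-z) = r^2 - z^2; continue pairing.

r^4 - z^4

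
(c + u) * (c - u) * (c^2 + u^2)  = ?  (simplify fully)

c^4 - u^4

Pair the conjugate factors: (c+u)(c-u) = c^2 - u^2, then repeat with the next factor.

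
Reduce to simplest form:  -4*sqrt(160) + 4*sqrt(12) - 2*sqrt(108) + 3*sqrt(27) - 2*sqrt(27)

4*sqrt(160) = 16*sqrt(10); 4*sqrt(12) = 8*sqrt(3); 2*sqrt(108) = 12*sqrt(3); 3*sqrt(27) = 9*sqrt(3); 2*sqrt(27) = 6*sqrt(3)

-16*sqrt(10) - sqrt(3)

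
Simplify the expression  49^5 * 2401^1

49^5 = 7^10; 2401^1 = 7^4
Combine exponents: 7^14

7^14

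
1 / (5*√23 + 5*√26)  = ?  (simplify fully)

(-√23 + √26)/15

Multiply numerator and denominator by -5*√26 + 5*√23.
Denominator becomes -75; numerator becomes -5*√26 + 5*√23.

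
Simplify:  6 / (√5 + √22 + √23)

Group as (√5 + √23) + √22; multiply by (√5 + √23) - √22, then rationalise the remaining surd.

(-3*√2530 + 6*√23 + 9*√22 + 60*√5)/106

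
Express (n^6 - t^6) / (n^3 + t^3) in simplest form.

n^3 - t^3

n^6 - t^6 factors as -(-n + t)*(n + t)*(n^2 - n*t + t^2)*(n^2 + n*t + t^2).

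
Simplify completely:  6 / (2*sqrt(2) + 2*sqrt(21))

(-3*sqrt(2) + 3*sqrt(21))/19

Multiply numerator and denominator by -2*sqrt(2) + 2*sqrt(21).
Denominator becomes 76; numerator becomes -12*sqrt(2) + 12*sqrt(21).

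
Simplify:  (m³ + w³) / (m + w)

m² - m*w + w²

m^3 + w^3 = (m + w)(m² - m*w + w²).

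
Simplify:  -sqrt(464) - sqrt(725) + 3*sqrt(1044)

sqrt(464) = 4*sqrt(29); sqrt(725) = 5*sqrt(29); 3*sqrt(1044) = 18*sqrt(29)
Combine: (-4 - 5 + 18)·sqrt(29) = 9*sqrt(29)

9*sqrt(29)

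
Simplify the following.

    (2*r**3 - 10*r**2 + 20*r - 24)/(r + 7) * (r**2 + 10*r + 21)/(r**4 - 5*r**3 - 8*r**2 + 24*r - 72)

(2*r - 6)/(r - 6)

Factor: 2*r**3 - 10*r**2 + 20*r - 24 = 2*(r**2 - 2*r + 4)*(r - 3);  r**2 + 10*r + 21 = (r + 3)*(r + 7);  r**4 - 5*r**3 - 8*r**2 + 24*r - 72 = (r - 6)*(r**2 - 2*r + 4)*(r + 3)
Cancel the common factors (r**2 - 2*r + 4), (r + 3), (r + 7).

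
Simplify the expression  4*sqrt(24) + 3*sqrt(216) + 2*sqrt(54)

4*sqrt(24) = 8*sqrt(6); 3*sqrt(216) = 18*sqrt(6); 2*sqrt(54) = 6*sqrt(6)
Combine: (8 + 18 + 6)·sqrt(6) = 32*sqrt(6)

32*sqrt(6)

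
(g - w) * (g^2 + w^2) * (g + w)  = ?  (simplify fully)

g^4 - w^4

Telescope via difference of squares: (g+w)(g-w) = g^2 - w^2, then repeat with the next factor.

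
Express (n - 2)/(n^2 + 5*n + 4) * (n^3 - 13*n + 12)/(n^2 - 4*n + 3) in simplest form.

Factor: n^2 + 5*n + 4 = (n + 4)*(n + 1);  n^3 - 13*n + 12 = (n + 4)*(n - 3)*(n - 1);  n^2 - 4*n + 3 = (n - 3)*(n - 1)
Cancel the common factors (n + 4), (n - 3), (n - 1).

(n - 2)/(n + 1)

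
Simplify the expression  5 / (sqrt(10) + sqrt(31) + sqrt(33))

(-5*sqrt(10230) + 20*sqrt(33) + 30*sqrt(31) + 135*sqrt(10))/588

Group as (sqrt(31) + sqrt(33)) + sqrt(10); multiply by (sqrt(31) + sqrt(33)) - sqrt(10), then rationalise the remaining surd.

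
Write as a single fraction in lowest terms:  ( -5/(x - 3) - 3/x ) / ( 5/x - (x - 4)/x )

Numerator: -5/(x - 3) - 3/x = (-8*x + 9)/(x² - 3*x)
Denominator: 5/x - (x - 4)/x = (-x + 9)/x
Divide: ((-8*x + 9)/(x² - 3*x)) · (x/(-x + 9)) = (8*x - 9)/(x² - 12*x + 27)

(8*x - 9)/(x² - 12*x + 27)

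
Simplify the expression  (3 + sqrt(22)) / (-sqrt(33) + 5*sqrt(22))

(3*sqrt(33) + 11*sqrt(6) + 15*sqrt(22) + 110)/517

Multiply numerator and denominator by sqrt(33) + 5*sqrt(22).
Denominator becomes 517; numerator becomes 3*sqrt(33) + 11*sqrt(6) + 15*sqrt(22) + 110.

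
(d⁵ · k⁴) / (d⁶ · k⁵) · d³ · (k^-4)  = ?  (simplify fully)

d²/k⁵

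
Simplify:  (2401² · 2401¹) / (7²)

7^10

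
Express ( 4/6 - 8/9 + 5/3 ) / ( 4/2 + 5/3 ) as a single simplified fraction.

Numerator: 4/6 - 8/9 + 5/3 = 13/9
Denominator: 4/2 + 5/3 = 11/3
Divide: (13/9) · (3/11) = 13/33

13/33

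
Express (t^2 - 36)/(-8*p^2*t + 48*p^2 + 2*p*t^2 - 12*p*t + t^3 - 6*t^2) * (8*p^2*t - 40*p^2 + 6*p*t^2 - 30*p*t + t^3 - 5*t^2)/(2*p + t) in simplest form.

Factor: t^2 - 36 = (t - 6)*(t + 6);  -8*p^2*t + 48*p^2 + 2*p*t^2 - 12*p*t + t^3 - 6*t^2 = (4*p + t)*(-2*p + t)*(t - 6);  8*p^2*t - 40*p^2 + 6*p*t^2 - 30*p*t + t^3 - 5*t^2 = (t - 5)*(4*p + t)*(2*p + t)
Cancel the common factors (4*p + t), (2*p + t), (t - 6).

(-t^2 - t + 30)/(2*p - t)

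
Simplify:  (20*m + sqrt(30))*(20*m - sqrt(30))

400*m**2 - 30

(20*m)**2 - (sqrt(30))**2 = 400*m**2 - 30.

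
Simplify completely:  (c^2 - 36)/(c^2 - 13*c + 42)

(c + 6)/(c - 7)

Factor: c^2 - 36 = (c - 6)*(c + 6);  c^2 - 13*c + 42 = (c - 7)*(c - 6)
Cancel the common factor (c - 6).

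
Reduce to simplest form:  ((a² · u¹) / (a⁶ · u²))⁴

1/(a^16*u⁴)

Inside the bracket: (a^-4) · (u^-1)
Raise to the power 4: (a^-16) · (u^-4)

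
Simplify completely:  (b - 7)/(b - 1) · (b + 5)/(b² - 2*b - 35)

Factor: b² - 2*b - 35 = (b - 7)·(b + 5)
Cancel the common factors (b + 5), (b - 7).

1/(b - 1)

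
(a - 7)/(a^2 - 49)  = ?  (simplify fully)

Factor: a^2 - 49 = (a + 7)*(a - 7)
Cancel the common factor (a - 7).

1/(a + 7)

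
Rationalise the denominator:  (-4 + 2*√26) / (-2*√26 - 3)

(-116 + 14*√26)/95

Multiply numerator and denominator by -3 + 2*√26.
Denominator becomes -95; numerator becomes -14*√26 + 116.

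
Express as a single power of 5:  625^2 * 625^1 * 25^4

5^20

625^2 = 5^8; 625^1 = 5^4; 25^4 = 5^8
Combine exponents: 5^20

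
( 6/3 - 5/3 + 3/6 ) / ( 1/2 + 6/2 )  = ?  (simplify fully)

5/21

Numerator: 6/3 - 5/3 + 3/6 = 5/6
Denominator: 1/2 + 6/2 = 7/2
Divide: (5/6) · (2/7) = 5/21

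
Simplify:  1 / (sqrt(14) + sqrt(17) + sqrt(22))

(-4*sqrt(1309) + 9*sqrt(22) + 19*sqrt(17) + 25*sqrt(14))/871

Group as (sqrt(17) + sqrt(22)) + sqrt(14); multiply by (sqrt(17) + sqrt(22)) - sqrt(14), then rationalise the remaining surd.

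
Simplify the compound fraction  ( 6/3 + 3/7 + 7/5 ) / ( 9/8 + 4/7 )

Numerator: 6/3 + 3/7 + 7/5 = 134/35
Denominator: 9/8 + 4/7 = 95/56
Divide: (134/35) · (56/95) = 1072/475

1072/475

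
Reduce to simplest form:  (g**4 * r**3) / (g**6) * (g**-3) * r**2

Quotient: (g**-2) * r**3
Multiply by (g**-3) * r**2: add exponents.

r**5/g**5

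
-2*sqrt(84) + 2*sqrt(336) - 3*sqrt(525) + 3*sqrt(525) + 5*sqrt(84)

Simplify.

14*sqrt(21)

2*sqrt(84) = 4*sqrt(21); 2*sqrt(336) = 8*sqrt(21); 3*sqrt(525) = 15*sqrt(21); 3*sqrt(525) = 15*sqrt(21); 5*sqrt(84) = 10*sqrt(21)
Combine: (-4 + 8 - 15 + 15 + 10)·sqrt(21) = 14*sqrt(21)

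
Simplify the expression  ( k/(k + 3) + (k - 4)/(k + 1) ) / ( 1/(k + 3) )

Numerator: k/(k + 3) + (k - 4)/(k + 1) = (2*k² - 12)/(k² + 4*k + 3)
Denominator: 1/(k + 3) = 1/(k + 3)
Divide: ((2*k² - 12)/(k² + 4*k + 3)) · (k + 3) = (2*k² - 12)/(k + 1)

(2*k² - 12)/(k + 1)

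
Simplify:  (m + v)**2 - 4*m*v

(m - v)**2

Expand the square and combine the 4*m*v term.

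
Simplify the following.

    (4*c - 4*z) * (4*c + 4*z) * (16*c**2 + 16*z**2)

256*c**4 - 256*z**4

((4*c)+(4*z))((4*c)-(4*z)) = 16*c**2 - 16*z**2; continue pairing.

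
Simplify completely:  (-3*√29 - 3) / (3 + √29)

Multiply numerator and denominator by -√29 + 3.
Denominator becomes -20; numerator becomes -6*√29 + 78.

(-39 + 3*√29)/10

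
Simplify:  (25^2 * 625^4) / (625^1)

5^16

25^2 = 5^4; 625^4 = 5^16; 625^1 = 5^4
Combine exponents: 5^16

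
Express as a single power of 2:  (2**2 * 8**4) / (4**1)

2**2 = 2**2; 8**4 = 2**12; 4**1 = 2**2
Combine exponents: 2**12

2**12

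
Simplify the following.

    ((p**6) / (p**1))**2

Inside the bracket: p**5
Raise to the power 2: p**10

p**10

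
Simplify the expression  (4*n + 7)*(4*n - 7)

16*n**2 - 49

Difference of squares with P = 4*n, Q = 7.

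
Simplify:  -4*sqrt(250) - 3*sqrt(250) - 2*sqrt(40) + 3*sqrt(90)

-30*sqrt(10)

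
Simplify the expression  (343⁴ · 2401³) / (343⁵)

7^9

343⁴ = 7^12; 2401³ = 7^12; 343⁵ = 7^15
Combine exponents: 7^9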